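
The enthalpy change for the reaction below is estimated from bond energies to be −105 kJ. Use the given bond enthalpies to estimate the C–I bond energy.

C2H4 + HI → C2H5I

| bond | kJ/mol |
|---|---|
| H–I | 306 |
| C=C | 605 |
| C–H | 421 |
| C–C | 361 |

D(C–I) ≈ 234 kJ/mol

Let D be the C–I bond energy.
Σ(broken) = 4×421 + 1×605 + 1×306 = 2595
Σ(formed) = 1×361 + 5×421 + 1×D = 2466 + D
ΔH = Σ(broken) − Σ(formed) = (2595) − (2466 + D) = +129 − D
Setting this equal to −105 kJ gives D = 234 kJ/mol.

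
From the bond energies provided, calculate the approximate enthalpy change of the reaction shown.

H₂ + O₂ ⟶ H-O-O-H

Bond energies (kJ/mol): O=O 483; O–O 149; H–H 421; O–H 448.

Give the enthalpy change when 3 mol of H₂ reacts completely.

Bonds broken (reactants):
  H–H: 1 × 421 = 421
  O=O: 1 × 483 = 483
  Σ(broken) = 904 kJ
Bonds formed (products):
  O–H: 2 × 448 = 896
  O–O: 1 × 149 = 149
  Σ(formed) = 1045 kJ
ΔH = Σ(broken) − Σ(formed) = 904 − 1045 = −141 kJ
For 3× the reaction as written: 3 × (−141) = −423 kJ

ΔH = −423 kJ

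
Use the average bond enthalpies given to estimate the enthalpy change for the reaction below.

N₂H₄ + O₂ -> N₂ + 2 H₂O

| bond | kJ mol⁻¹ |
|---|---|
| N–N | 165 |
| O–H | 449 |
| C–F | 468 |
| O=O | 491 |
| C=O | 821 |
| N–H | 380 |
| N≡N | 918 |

ΔH ≈ −538 kJ

Bonds broken (reactants):
  N–H: 4 × 380 = 1520
  N–N: 1 × 165 = 165
  O=O: 1 × 491 = 491
  Σ(broken) = 2176 kJ
Bonds formed (products):
  N≡N: 1 × 918 = 918
  O–H: 4 × 449 = 1796
  Σ(formed) = 2714 kJ
ΔH = Σ(broken) − Σ(formed) = 2176 − 2714 = −538 kJ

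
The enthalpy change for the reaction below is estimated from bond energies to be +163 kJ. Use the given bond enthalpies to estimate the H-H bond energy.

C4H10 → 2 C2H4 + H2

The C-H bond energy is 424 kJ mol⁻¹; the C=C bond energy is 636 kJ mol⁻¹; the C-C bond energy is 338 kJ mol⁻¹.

Let D be the H-H bond energy.
Σ(broken) = 3×338 + 10×424 = 5254
Σ(formed) = 8×424 + 2×636 + 1×D = 4664 + D
ΔH = Σ(broken) − Σ(formed) = (5254) − (4664 + D) = +590 − D
Setting this equal to +163 kJ gives D = 427 kJ/mol.

D(H-H) ≈ 427 kJ/mol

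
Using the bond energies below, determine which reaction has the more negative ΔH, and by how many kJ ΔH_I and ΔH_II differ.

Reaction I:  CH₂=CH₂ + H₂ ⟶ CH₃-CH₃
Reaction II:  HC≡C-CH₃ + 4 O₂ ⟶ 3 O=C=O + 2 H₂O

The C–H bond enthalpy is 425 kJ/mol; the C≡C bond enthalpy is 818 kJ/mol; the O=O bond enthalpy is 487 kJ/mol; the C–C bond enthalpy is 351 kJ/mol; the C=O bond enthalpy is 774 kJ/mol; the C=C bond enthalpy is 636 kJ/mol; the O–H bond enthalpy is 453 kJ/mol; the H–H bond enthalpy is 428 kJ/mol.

Reaction II, by 1502 kJ

Reaction I:
  Bonds broken (reactants):
    C–H: 4 × 425 = 1700
    C=C: 1 × 636 = 636
    H–H: 1 × 428 = 428
    Σ(broken) = 2764 kJ
  Bonds formed (products):
    C–C: 1 × 351 = 351
    C–H: 6 × 425 = 2550
    Σ(formed) = 2901 kJ
  ΔH_I = 2764 − 2901 = −137 kJ
Reaction II:
  Bonds broken (reactants):
    C≡C: 1 × 818 = 818
    C–C: 1 × 351 = 351
    C–H: 4 × 425 = 1700
    O=O: 4 × 487 = 1948
    Σ(broken) = 4817 kJ
  Bonds formed (products):
    C=O: 6 × 774 = 4644
    O–H: 4 × 453 = 1812
    Σ(formed) = 6456 kJ
  ΔH_II = 4817 − 6456 = −1639 kJ
ΔH_I − ΔH_II = +1502 kJ, so reaction II has the more negative ΔH; |ΔH_I − ΔH_II| = 1502 kJ.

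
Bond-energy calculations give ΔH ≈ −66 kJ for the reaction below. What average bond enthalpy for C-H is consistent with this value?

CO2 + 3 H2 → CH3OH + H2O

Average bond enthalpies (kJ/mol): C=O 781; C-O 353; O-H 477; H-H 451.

D(C-H) ≈ 399 kJ/mol

Let D be the C-H bond energy.
Σ(broken) = 2×781 + 3×451 = 2915
Σ(formed) = 3×D + 1×353 + 3×477 = 1784 + 3D
ΔH = Σ(broken) − Σ(formed) = (2915) − (1784 + 3D) = +1131 − 3D
Setting this equal to −66 kJ gives 3D = 1197, so D = 399 kJ/mol.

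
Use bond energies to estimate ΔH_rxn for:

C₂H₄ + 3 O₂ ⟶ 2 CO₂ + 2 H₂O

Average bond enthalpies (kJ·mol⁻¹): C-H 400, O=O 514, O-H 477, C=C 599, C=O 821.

Bonds broken (reactants):
  C-H: 4 × 400 = 1600
  C=C: 1 × 599 = 599
  O=O: 3 × 514 = 1542
  Σ(broken) = 3741 kJ
Bonds formed (products):
  C=O: 4 × 821 = 3284
  O-H: 4 × 477 = 1908
  Σ(formed) = 5192 kJ
ΔH = Σ(broken) − Σ(formed) = 3741 − 5192 = −1451 kJ

ΔH ≈ −1451 kJ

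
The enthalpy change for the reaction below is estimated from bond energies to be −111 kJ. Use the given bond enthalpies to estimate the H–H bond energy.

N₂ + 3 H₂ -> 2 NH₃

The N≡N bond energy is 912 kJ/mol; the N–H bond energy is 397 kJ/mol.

D(H–H) ≈ 453 kJ/mol

Let D be the H–H bond energy.
Σ(broken) = 3×D + 1×912 = 912 + 3D
Σ(formed) = 6×397 = 2382
ΔH = Σ(broken) − Σ(formed) = (912 + 3D) − (2382) = −1470 + 3D
Setting this equal to −111 kJ gives 3D = 1359, so D = 453 kJ/mol.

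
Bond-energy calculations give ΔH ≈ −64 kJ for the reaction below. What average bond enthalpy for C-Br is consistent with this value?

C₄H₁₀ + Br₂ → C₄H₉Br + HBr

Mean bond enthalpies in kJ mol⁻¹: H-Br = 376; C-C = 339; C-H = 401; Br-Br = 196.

Let D be the C-Br bond energy.
Σ(broken) = 1×196 + 3×339 + 10×401 = 5223
Σ(formed) = 1×D + 3×339 + 9×401 + 1×376 = 5002 + D
ΔH = Σ(broken) − Σ(formed) = (5223) − (5002 + D) = +221 − D
Setting this equal to −64 kJ gives D = 285 kJ/mol.

D(C-Br) ≈ 285 kJ/mol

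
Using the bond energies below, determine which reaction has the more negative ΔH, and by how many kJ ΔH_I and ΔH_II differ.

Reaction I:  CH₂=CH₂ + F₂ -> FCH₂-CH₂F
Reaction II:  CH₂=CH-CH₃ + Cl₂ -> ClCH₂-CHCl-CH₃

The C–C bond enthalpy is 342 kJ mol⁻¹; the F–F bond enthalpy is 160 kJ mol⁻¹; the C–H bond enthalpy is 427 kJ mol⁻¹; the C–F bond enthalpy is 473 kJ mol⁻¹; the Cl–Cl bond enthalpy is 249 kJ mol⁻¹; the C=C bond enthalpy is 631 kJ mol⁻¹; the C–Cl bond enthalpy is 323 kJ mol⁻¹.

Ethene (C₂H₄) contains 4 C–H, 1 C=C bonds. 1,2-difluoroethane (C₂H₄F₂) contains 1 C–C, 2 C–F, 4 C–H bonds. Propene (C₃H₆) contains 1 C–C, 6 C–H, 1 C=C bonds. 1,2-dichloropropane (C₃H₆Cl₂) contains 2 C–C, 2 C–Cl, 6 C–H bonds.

Reaction I:
  Bonds broken (reactants):
    C–H: 4 × 427 = 1708
    C=C: 1 × 631 = 631
    F–F: 1 × 160 = 160
    Σ(broken) = 2499 kJ
  Bonds formed (products):
    C–C: 1 × 342 = 342
    C–F: 2 × 473 = 946
    C–H: 4 × 427 = 1708
    Σ(formed) = 2996 kJ
  ΔH_I = 2499 − 2996 = −497 kJ
Reaction II:
  Bonds broken (reactants):
    C–C: 1 × 342 = 342
    C–H: 6 × 427 = 2562
    C=C: 1 × 631 = 631
    Cl–Cl: 1 × 249 = 249
    Σ(broken) = 3784 kJ
  Bonds formed (products):
    C–C: 2 × 342 = 684
    C–Cl: 2 × 323 = 646
    C–H: 6 × 427 = 2562
    Σ(formed) = 3892 kJ
  ΔH_II = 3784 − 3892 = −108 kJ
ΔH_I − ΔH_II = −389 kJ, so reaction I has the more negative ΔH; |ΔH_I − ΔH_II| = 389 kJ.

Reaction I, by 389 kJ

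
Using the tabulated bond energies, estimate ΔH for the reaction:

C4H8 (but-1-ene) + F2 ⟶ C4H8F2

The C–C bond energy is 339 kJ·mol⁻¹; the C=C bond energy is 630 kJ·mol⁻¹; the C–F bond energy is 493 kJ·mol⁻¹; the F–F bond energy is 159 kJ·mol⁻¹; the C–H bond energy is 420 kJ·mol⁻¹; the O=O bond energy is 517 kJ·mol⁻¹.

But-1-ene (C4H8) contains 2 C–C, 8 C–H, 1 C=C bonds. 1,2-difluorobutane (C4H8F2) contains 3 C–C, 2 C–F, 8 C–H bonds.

Bonds broken (reactants):
  C–C: 2 × 339 = 678
  C–H: 8 × 420 = 3360
  C=C: 1 × 630 = 630
  F–F: 1 × 159 = 159
  Σ(broken) = 4827 kJ
Bonds formed (products):
  C–C: 3 × 339 = 1017
  C–F: 2 × 493 = 986
  C–H: 8 × 420 = 3360
  Σ(formed) = 5363 kJ
ΔH = Σ(broken) − Σ(formed) = 4827 − 5363 = −536 kJ

ΔH ≈ −536 kJ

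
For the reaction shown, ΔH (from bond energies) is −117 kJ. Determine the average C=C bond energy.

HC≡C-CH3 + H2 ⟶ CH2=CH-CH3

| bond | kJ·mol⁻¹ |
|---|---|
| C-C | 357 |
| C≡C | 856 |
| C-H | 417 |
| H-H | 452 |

Let D be the C=C bond energy.
Σ(broken) = 1×856 + 1×357 + 4×417 + 1×452 = 3333
Σ(formed) = 1×357 + 6×417 + 1×D = 2859 + D
ΔH = Σ(broken) − Σ(formed) = (3333) − (2859 + D) = +474 − D
Setting this equal to −117 kJ gives D = 591 kJ/mol.

D(C=C) ≈ 591 kJ/mol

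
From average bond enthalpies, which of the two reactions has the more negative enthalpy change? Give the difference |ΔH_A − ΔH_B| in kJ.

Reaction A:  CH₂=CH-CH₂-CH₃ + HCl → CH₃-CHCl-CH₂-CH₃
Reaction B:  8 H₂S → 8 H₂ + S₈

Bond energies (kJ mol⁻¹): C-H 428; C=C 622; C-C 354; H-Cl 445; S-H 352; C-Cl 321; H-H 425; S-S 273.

Reaction A:
  Bonds broken (reactants):
    C-C: 2 × 354 = 708
    C-H: 8 × 428 = 3424
    C=C: 1 × 622 = 622
    H-Cl: 1 × 445 = 445
    Σ(broken) = 5199 kJ
  Bonds formed (products):
    C-C: 3 × 354 = 1062
    C-Cl: 1 × 321 = 321
    C-H: 9 × 428 = 3852
    Σ(formed) = 5235 kJ
  ΔH_A = 5199 − 5235 = −36 kJ
Reaction B:
  Bonds broken (reactants):
    S-H: 16 × 352 = 5632
    Σ(broken) = 5632 kJ
  Bonds formed (products):
    H-H: 8 × 425 = 3400
    S-S: 8 × 273 = 2184
    Σ(formed) = 5584 kJ
  ΔH_B = 5632 − 5584 = +48 kJ
ΔH_A − ΔH_B = −84 kJ, so reaction A has the more negative ΔH; |ΔH_A − ΔH_B| = 84 kJ.

Reaction A, by 84 kJ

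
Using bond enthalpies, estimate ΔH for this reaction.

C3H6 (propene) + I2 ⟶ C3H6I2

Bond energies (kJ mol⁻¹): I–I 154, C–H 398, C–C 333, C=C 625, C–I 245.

Bonds broken (reactants):
  C–C: 1 × 333 = 333
  C–H: 6 × 398 = 2388
  C=C: 1 × 625 = 625
  I–I: 1 × 154 = 154
  Σ(broken) = 3500 kJ
Bonds formed (products):
  C–C: 2 × 333 = 666
  C–H: 6 × 398 = 2388
  C–I: 2 × 245 = 490
  Σ(formed) = 3544 kJ
ΔH = Σ(broken) − Σ(formed) = 3500 − 3544 = −44 kJ

ΔH ≈ −44 kJ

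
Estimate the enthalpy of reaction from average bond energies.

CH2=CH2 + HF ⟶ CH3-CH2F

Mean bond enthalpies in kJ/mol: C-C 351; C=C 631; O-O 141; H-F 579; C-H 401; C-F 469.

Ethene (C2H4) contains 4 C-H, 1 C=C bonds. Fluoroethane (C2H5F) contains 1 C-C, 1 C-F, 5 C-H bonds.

ΔH ≈ −11 kJ

Bonds broken (reactants):
  C-H: 4 × 401 = 1604
  C=C: 1 × 631 = 631
  H-F: 1 × 579 = 579
  Σ(broken) = 2814 kJ
Bonds formed (products):
  C-C: 1 × 351 = 351
  C-F: 1 × 469 = 469
  C-H: 5 × 401 = 2005
  Σ(formed) = 2825 kJ
ΔH = Σ(broken) − Σ(formed) = 2814 − 2825 = −11 kJ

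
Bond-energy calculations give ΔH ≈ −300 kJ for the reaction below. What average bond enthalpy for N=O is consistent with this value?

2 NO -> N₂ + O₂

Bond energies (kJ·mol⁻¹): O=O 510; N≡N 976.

D(N=O) ≈ 593 kJ/mol

Let D be the N=O bond energy.
Σ(broken) = 2×D = 2D
Σ(formed) = 1×976 + 1×510 = 1486
ΔH = Σ(broken) − Σ(formed) = (2D) − (1486) = −1486 + 2D
Setting this equal to −300 kJ gives 2D = 1186, so D = 593 kJ/mol.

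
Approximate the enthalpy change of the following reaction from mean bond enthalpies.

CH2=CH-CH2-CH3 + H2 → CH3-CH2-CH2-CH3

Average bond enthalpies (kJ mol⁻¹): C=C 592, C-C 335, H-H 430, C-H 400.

Bonds broken (reactants):
  C-C: 2 × 335 = 670
  C-H: 8 × 400 = 3200
  C=C: 1 × 592 = 592
  H-H: 1 × 430 = 430
  Σ(broken) = 4892 kJ
Bonds formed (products):
  C-C: 3 × 335 = 1005
  C-H: 10 × 400 = 4000
  Σ(formed) = 5005 kJ
ΔH = Σ(broken) − Σ(formed) = 4892 − 5005 = −113 kJ

ΔH ≈ −113 kJ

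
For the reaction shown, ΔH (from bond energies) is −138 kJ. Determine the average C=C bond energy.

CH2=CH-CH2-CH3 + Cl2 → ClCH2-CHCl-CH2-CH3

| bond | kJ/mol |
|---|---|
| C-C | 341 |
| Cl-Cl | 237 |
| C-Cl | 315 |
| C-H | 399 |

Let D be the C=C bond energy.
Σ(broken) = 2×341 + 8×399 + 1×D + 1×237 = 4111 + D
Σ(formed) = 3×341 + 2×315 + 8×399 = 4845
ΔH = Σ(broken) − Σ(formed) = (4111 + D) − (4845) = −734 + D
Setting this equal to −138 kJ gives D = 596 kJ/mol.

D(C=C) ≈ 596 kJ/mol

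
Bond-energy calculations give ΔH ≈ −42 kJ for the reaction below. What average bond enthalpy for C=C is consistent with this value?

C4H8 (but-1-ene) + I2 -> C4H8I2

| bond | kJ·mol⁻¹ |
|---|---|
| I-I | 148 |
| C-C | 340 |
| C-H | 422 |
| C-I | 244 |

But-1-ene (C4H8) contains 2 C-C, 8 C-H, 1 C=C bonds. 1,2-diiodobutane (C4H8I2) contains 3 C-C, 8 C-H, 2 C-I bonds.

D(C=C) ≈ 638 kJ/mol

Let D be the C=C bond energy.
Σ(broken) = 2×340 + 8×422 + 1×D + 1×148 = 4204 + D
Σ(formed) = 3×340 + 8×422 + 2×244 = 4884
ΔH = Σ(broken) − Σ(formed) = (4204 + D) − (4884) = −680 + D
Setting this equal to −42 kJ gives D = 638 kJ/mol.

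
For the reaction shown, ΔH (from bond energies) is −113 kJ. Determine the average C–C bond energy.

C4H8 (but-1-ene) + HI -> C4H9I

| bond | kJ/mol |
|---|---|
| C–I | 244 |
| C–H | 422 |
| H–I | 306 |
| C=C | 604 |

Let D be the C–C bond energy.
Σ(broken) = 2×D + 8×422 + 1×604 + 1×306 = 4286 + 2D
Σ(formed) = 3×D + 9×422 + 1×244 = 4042 + 3D
ΔH = Σ(broken) − Σ(formed) = (4286 + 2D) − (4042 + 3D) = +244 − D
Setting this equal to −113 kJ gives D = 357 kJ/mol.

D(C–C) ≈ 357 kJ/mol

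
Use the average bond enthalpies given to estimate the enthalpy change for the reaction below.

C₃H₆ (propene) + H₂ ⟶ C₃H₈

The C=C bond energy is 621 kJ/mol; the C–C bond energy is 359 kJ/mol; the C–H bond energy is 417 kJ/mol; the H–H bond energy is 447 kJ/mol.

Bonds broken (reactants):
  C–C: 1 × 359 = 359
  C–H: 6 × 417 = 2502
  C=C: 1 × 621 = 621
  H–H: 1 × 447 = 447
  Σ(broken) = 3929 kJ
Bonds formed (products):
  C–C: 2 × 359 = 718
  C–H: 8 × 417 = 3336
  Σ(formed) = 4054 kJ
ΔH = Σ(broken) − Σ(formed) = 3929 − 4054 = −125 kJ

ΔH ≈ −125 kJ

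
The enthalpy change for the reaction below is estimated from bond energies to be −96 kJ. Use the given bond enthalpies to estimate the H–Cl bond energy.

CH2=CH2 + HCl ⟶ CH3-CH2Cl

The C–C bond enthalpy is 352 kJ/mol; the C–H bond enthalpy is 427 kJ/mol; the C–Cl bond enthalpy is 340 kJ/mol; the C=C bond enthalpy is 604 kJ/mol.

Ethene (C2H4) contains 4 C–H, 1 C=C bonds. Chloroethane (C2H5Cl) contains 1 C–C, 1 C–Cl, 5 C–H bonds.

Let D be the H–Cl bond energy.
Σ(broken) = 4×427 + 1×604 + 1×D = 2312 + D
Σ(formed) = 1×352 + 1×340 + 5×427 = 2827
ΔH = Σ(broken) − Σ(formed) = (2312 + D) − (2827) = −515 + D
Setting this equal to −96 kJ gives D = 419 kJ/mol.

D(H–Cl) ≈ 419 kJ/mol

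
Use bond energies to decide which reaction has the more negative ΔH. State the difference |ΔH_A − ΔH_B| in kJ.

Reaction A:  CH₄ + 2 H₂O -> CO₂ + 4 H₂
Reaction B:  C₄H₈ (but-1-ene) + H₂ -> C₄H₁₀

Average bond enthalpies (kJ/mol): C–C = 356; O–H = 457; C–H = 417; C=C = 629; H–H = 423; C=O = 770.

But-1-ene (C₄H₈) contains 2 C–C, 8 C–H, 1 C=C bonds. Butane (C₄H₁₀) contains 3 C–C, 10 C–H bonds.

Reaction A:
  Bonds broken (reactants):
    C–H: 4 × 417 = 1668
    O–H: 4 × 457 = 1828
    Σ(broken) = 3496 kJ
  Bonds formed (products):
    C=O: 2 × 770 = 1540
    H–H: 4 × 423 = 1692
    Σ(formed) = 3232 kJ
  ΔH_A = 3496 − 3232 = +264 kJ
Reaction B:
  Bonds broken (reactants):
    C–C: 2 × 356 = 712
    C–H: 8 × 417 = 3336
    C=C: 1 × 629 = 629
    H–H: 1 × 423 = 423
    Σ(broken) = 5100 kJ
  Bonds formed (products):
    C–C: 3 × 356 = 1068
    C–H: 10 × 417 = 4170
    Σ(formed) = 5238 kJ
  ΔH_B = 5100 − 5238 = −138 kJ
ΔH_A − ΔH_B = +402 kJ, so reaction B has the more negative ΔH; |ΔH_A − ΔH_B| = 402 kJ.

Reaction B, by 402 kJ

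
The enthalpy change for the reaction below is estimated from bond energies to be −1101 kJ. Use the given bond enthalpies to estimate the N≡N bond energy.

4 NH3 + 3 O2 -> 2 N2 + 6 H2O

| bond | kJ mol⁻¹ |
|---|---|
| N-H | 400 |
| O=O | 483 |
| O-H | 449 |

D(N≡N) ≈ 981 kJ/mol

Let D be the N≡N bond energy.
Σ(broken) = 12×400 + 3×483 = 6249
Σ(formed) = 2×D + 12×449 = 5388 + 2D
ΔH = Σ(broken) − Σ(formed) = (6249) − (5388 + 2D) = +861 − 2D
Setting this equal to −1101 kJ gives 2D = 1962, so D = 981 kJ/mol.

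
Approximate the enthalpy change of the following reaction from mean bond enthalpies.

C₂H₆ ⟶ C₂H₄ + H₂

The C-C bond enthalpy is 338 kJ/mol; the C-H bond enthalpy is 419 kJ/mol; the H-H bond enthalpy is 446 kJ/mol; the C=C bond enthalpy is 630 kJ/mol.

Bonds broken (reactants):
  C-C: 1 × 338 = 338
  C-H: 6 × 419 = 2514
  Σ(broken) = 2852 kJ
Bonds formed (products):
  C-H: 4 × 419 = 1676
  C=C: 1 × 630 = 630
  H-H: 1 × 446 = 446
  Σ(formed) = 2752 kJ
ΔH = Σ(broken) − Σ(formed) = 2852 − 2752 = +100 kJ

ΔH ≈ +100 kJ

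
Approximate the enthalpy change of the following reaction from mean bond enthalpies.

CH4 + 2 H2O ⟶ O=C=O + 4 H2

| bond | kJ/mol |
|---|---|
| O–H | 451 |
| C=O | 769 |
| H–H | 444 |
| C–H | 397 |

Bonds broken (reactants):
  C–H: 4 × 397 = 1588
  O–H: 4 × 451 = 1804
  Σ(broken) = 3392 kJ
Bonds formed (products):
  C=O: 2 × 769 = 1538
  H–H: 4 × 444 = 1776
  Σ(formed) = 3314 kJ
ΔH = Σ(broken) − Σ(formed) = 3392 − 3314 = +78 kJ

ΔH ≈ +78 kJ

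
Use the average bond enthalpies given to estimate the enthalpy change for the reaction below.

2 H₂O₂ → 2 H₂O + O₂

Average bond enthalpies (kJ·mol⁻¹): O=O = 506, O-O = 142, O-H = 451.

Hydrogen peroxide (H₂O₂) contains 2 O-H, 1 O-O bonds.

ΔH ≈ −222 kJ

Bonds broken (reactants):
  O-H: 4 × 451 = 1804
  O-O: 2 × 142 = 284
  Σ(broken) = 2088 kJ
Bonds formed (products):
  O-H: 4 × 451 = 1804
  O=O: 1 × 506 = 506
  Σ(formed) = 2310 kJ
ΔH = Σ(broken) − Σ(formed) = 2088 − 2310 = −222 kJ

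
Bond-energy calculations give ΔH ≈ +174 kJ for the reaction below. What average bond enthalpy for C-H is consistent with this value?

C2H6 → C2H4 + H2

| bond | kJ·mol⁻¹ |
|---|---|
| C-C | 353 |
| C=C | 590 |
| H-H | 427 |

Let D be the C-H bond energy.
Σ(broken) = 1×353 + 6×D = 353 + 6D
Σ(formed) = 4×D + 1×590 + 1×427 = 1017 + 4D
ΔH = Σ(broken) − Σ(formed) = (353 + 6D) − (1017 + 4D) = −664 + 2D
Setting this equal to +174 kJ gives 2D = 838, so D = 419 kJ/mol.

D(C-H) ≈ 419 kJ/mol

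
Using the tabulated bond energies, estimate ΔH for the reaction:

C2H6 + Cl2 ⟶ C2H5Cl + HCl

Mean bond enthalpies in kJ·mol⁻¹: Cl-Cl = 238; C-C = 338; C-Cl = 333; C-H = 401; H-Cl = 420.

ΔH ≈ −114 kJ

Bonds broken (reactants):
  C-C: 1 × 338 = 338
  C-H: 6 × 401 = 2406
  Cl-Cl: 1 × 238 = 238
  Σ(broken) = 2982 kJ
Bonds formed (products):
  C-C: 1 × 338 = 338
  C-Cl: 1 × 333 = 333
  C-H: 5 × 401 = 2005
  H-Cl: 1 × 420 = 420
  Σ(formed) = 3096 kJ
ΔH = Σ(broken) − Σ(formed) = 2982 − 3096 = −114 kJ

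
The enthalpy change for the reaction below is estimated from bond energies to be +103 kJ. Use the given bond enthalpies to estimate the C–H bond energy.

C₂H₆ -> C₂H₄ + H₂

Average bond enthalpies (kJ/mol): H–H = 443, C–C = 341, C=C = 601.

D(C–H) ≈ 403 kJ/mol

Let D be the C–H bond energy.
Σ(broken) = 1×341 + 6×D = 341 + 6D
Σ(formed) = 4×D + 1×601 + 1×443 = 1044 + 4D
ΔH = Σ(broken) − Σ(formed) = (341 + 6D) − (1044 + 4D) = −703 + 2D
Setting this equal to +103 kJ gives 2D = 806, so D = 403 kJ/mol.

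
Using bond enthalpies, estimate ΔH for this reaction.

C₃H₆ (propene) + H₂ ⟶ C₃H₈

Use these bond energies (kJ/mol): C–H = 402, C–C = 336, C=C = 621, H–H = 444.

ΔH ≈ −75 kJ

Bonds broken (reactants):
  C–C: 1 × 336 = 336
  C–H: 6 × 402 = 2412
  C=C: 1 × 621 = 621
  H–H: 1 × 444 = 444
  Σ(broken) = 3813 kJ
Bonds formed (products):
  C–C: 2 × 336 = 672
  C–H: 8 × 402 = 3216
  Σ(formed) = 3888 kJ
ΔH = Σ(broken) − Σ(formed) = 3813 − 3888 = −75 kJ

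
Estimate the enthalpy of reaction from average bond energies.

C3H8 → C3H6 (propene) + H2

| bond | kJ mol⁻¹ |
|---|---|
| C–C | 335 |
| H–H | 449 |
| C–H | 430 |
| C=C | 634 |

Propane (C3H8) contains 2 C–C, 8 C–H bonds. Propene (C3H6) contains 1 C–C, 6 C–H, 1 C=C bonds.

Bonds broken (reactants):
  C–C: 2 × 335 = 670
  C–H: 8 × 430 = 3440
  Σ(broken) = 4110 kJ
Bonds formed (products):
  C–C: 1 × 335 = 335
  C–H: 6 × 430 = 2580
  C=C: 1 × 634 = 634
  H–H: 1 × 449 = 449
  Σ(formed) = 3998 kJ
ΔH = Σ(broken) − Σ(formed) = 4110 − 3998 = +112 kJ

ΔH ≈ +112 kJ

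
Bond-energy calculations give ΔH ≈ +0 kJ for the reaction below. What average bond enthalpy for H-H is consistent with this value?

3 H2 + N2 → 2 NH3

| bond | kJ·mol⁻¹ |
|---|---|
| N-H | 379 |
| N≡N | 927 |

D(H-H) ≈ 449 kJ/mol

Let D be the H-H bond energy.
Σ(broken) = 3×D + 1×927 = 927 + 3D
Σ(formed) = 6×379 = 2274
ΔH = Σ(broken) − Σ(formed) = (927 + 3D) − (2274) = −1347 + 3D
Setting this equal to +0 kJ gives 3D = 1347, so D = 449 kJ/mol.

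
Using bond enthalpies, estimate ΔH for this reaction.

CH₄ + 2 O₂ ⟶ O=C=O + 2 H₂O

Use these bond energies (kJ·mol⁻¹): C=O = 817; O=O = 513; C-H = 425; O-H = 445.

Bonds broken (reactants):
  C-H: 4 × 425 = 1700
  O=O: 2 × 513 = 1026
  Σ(broken) = 2726 kJ
Bonds formed (products):
  C=O: 2 × 817 = 1634
  O-H: 4 × 445 = 1780
  Σ(formed) = 3414 kJ
ΔH = Σ(broken) − Σ(formed) = 2726 − 3414 = −688 kJ

ΔH ≈ −688 kJ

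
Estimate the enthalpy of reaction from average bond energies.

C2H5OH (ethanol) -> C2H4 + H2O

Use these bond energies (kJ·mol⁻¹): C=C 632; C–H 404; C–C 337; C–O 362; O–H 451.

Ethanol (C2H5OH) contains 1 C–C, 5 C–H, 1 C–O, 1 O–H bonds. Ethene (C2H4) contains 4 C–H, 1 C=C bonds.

Bonds broken (reactants):
  C–C: 1 × 337 = 337
  C–H: 5 × 404 = 2020
  C–O: 1 × 362 = 362
  O–H: 1 × 451 = 451
  Σ(broken) = 3170 kJ
Bonds formed (products):
  C–H: 4 × 404 = 1616
  C=C: 1 × 632 = 632
  O–H: 2 × 451 = 902
  Σ(formed) = 3150 kJ
ΔH = Σ(broken) − Σ(formed) = 3170 − 3150 = +20 kJ

ΔH ≈ +20 kJ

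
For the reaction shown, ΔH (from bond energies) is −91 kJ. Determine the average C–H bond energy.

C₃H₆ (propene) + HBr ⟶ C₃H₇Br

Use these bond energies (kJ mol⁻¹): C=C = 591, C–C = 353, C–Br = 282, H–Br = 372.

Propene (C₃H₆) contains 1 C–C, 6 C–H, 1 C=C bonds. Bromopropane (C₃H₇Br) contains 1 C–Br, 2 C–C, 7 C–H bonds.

Let D be the C–H bond energy.
Σ(broken) = 1×353 + 6×D + 1×591 + 1×372 = 1316 + 6D
Σ(formed) = 1×282 + 2×353 + 7×D = 988 + 7D
ΔH = Σ(broken) − Σ(formed) = (1316 + 6D) − (988 + 7D) = +328 − D
Setting this equal to −91 kJ gives D = 419 kJ/mol.

D(C–H) ≈ 419 kJ/mol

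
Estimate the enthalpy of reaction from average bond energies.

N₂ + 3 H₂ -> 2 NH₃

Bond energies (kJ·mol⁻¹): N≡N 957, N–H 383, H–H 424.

ΔH ≈ −69 kJ

Bonds broken (reactants):
  H–H: 3 × 424 = 1272
  N≡N: 1 × 957 = 957
  Σ(broken) = 2229 kJ
Bonds formed (products):
  N–H: 6 × 383 = 2298
  Σ(formed) = 2298 kJ
ΔH = Σ(broken) − Σ(formed) = 2229 − 2298 = −69 kJ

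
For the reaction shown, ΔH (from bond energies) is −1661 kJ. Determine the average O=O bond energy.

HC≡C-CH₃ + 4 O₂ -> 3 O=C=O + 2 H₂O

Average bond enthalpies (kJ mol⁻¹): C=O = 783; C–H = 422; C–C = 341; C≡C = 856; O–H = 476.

Let D be the O=O bond energy.
Σ(broken) = 1×856 + 1×341 + 4×422 + 4×D = 2885 + 4D
Σ(formed) = 6×783 + 4×476 = 6602
ΔH = Σ(broken) − Σ(formed) = (2885 + 4D) − (6602) = −3717 + 4D
Setting this equal to −1661 kJ gives 4D = 2056, so D = 514 kJ/mol.

D(O=O) ≈ 514 kJ/mol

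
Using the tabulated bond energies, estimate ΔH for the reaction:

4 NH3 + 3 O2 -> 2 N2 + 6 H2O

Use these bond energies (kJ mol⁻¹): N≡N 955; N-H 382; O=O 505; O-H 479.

Bonds broken (reactants):
  N-H: 12 × 382 = 4584
  O=O: 3 × 505 = 1515
  Σ(broken) = 6099 kJ
Bonds formed (products):
  N≡N: 2 × 955 = 1910
  O-H: 12 × 479 = 5748
  Σ(formed) = 7658 kJ
ΔH = Σ(broken) − Σ(formed) = 6099 − 7658 = −1559 kJ

ΔH ≈ −1559 kJ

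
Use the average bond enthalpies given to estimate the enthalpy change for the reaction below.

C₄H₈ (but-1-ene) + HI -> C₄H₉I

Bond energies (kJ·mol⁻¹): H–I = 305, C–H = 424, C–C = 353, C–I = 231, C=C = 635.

ΔH ≈ −68 kJ

Bonds broken (reactants):
  C–C: 2 × 353 = 706
  C–H: 8 × 424 = 3392
  C=C: 1 × 635 = 635
  H–I: 1 × 305 = 305
  Σ(broken) = 5038 kJ
Bonds formed (products):
  C–C: 3 × 353 = 1059
  C–H: 9 × 424 = 3816
  C–I: 1 × 231 = 231
  Σ(formed) = 5106 kJ
ΔH = Σ(broken) − Σ(formed) = 5038 − 5106 = −68 kJ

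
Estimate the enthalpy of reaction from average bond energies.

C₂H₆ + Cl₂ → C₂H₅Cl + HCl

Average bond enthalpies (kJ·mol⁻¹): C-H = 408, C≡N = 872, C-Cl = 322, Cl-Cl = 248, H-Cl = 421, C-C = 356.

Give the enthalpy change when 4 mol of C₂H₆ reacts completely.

Bonds broken (reactants):
  C-C: 1 × 356 = 356
  C-H: 6 × 408 = 2448
  Cl-Cl: 1 × 248 = 248
  Σ(broken) = 3052 kJ
Bonds formed (products):
  C-C: 1 × 356 = 356
  C-Cl: 1 × 322 = 322
  C-H: 5 × 408 = 2040
  H-Cl: 1 × 421 = 421
  Σ(formed) = 3139 kJ
ΔH = Σ(broken) − Σ(formed) = 3052 − 3139 = −87 kJ
For 4× the reaction as written: 4 × (−87) = −348 kJ

ΔH = −348 kJ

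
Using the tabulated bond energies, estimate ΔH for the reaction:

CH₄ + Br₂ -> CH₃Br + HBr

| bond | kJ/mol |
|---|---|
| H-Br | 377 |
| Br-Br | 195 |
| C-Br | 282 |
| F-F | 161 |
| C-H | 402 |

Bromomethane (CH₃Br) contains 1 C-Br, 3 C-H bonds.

Bonds broken (reactants):
  Br-Br: 1 × 195 = 195
  C-H: 4 × 402 = 1608
  Σ(broken) = 1803 kJ
Bonds formed (products):
  C-Br: 1 × 282 = 282
  C-H: 3 × 402 = 1206
  H-Br: 1 × 377 = 377
  Σ(formed) = 1865 kJ
ΔH = Σ(broken) − Σ(formed) = 1803 − 1865 = −62 kJ

ΔH ≈ −62 kJ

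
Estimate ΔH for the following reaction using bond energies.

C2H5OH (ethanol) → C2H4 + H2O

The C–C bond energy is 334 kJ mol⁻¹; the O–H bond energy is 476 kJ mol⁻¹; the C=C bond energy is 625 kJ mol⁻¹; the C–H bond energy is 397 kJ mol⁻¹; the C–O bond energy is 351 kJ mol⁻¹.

Bonds broken (reactants):
  C–C: 1 × 334 = 334
  C–H: 5 × 397 = 1985
  C–O: 1 × 351 = 351
  O–H: 1 × 476 = 476
  Σ(broken) = 3146 kJ
Bonds formed (products):
  C–H: 4 × 397 = 1588
  C=C: 1 × 625 = 625
  O–H: 2 × 476 = 952
  Σ(formed) = 3165 kJ
ΔH = Σ(broken) − Σ(formed) = 3146 − 3165 = −19 kJ

ΔH ≈ −19 kJ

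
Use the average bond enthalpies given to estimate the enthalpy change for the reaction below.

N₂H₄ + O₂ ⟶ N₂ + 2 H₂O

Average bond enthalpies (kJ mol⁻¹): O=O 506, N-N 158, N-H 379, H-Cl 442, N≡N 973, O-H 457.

Bonds broken (reactants):
  N-H: 4 × 379 = 1516
  N-N: 1 × 158 = 158
  O=O: 1 × 506 = 506
  Σ(broken) = 2180 kJ
Bonds formed (products):
  N≡N: 1 × 973 = 973
  O-H: 4 × 457 = 1828
  Σ(formed) = 2801 kJ
ΔH = Σ(broken) − Σ(formed) = 2180 − 2801 = −621 kJ

ΔH ≈ −621 kJ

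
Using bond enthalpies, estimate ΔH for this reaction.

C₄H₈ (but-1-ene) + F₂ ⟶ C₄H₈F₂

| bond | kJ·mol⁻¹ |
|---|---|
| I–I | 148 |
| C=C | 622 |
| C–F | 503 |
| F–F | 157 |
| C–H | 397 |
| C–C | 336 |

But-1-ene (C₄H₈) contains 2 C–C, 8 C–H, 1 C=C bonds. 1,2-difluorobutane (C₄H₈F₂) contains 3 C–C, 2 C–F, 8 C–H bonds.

Bonds broken (reactants):
  C–C: 2 × 336 = 672
  C–H: 8 × 397 = 3176
  C=C: 1 × 622 = 622
  F–F: 1 × 157 = 157
  Σ(broken) = 4627 kJ
Bonds formed (products):
  C–C: 3 × 336 = 1008
  C–F: 2 × 503 = 1006
  C–H: 8 × 397 = 3176
  Σ(formed) = 5190 kJ
ΔH = Σ(broken) − Σ(formed) = 4627 − 5190 = −563 kJ

ΔH ≈ −563 kJ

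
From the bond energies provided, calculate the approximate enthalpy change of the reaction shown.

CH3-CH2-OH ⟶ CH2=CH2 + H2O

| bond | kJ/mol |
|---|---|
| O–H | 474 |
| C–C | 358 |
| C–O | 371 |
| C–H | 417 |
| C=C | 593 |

Bonds broken (reactants):
  C–C: 1 × 358 = 358
  C–H: 5 × 417 = 2085
  C–O: 1 × 371 = 371
  O–H: 1 × 474 = 474
  Σ(broken) = 3288 kJ
Bonds formed (products):
  C–H: 4 × 417 = 1668
  C=C: 1 × 593 = 593
  O–H: 2 × 474 = 948
  Σ(formed) = 3209 kJ
ΔH = Σ(broken) − Σ(formed) = 3288 − 3209 = +79 kJ

ΔH ≈ +79 kJ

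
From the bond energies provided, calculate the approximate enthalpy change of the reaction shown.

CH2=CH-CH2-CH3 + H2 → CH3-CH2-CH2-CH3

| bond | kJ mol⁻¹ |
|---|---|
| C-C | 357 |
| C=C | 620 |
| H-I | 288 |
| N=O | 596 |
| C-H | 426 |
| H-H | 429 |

ΔH ≈ −160 kJ

Bonds broken (reactants):
  C-C: 2 × 357 = 714
  C-H: 8 × 426 = 3408
  C=C: 1 × 620 = 620
  H-H: 1 × 429 = 429
  Σ(broken) = 5171 kJ
Bonds formed (products):
  C-C: 3 × 357 = 1071
  C-H: 10 × 426 = 4260
  Σ(formed) = 5331 kJ
ΔH = Σ(broken) − Σ(formed) = 5171 − 5331 = −160 kJ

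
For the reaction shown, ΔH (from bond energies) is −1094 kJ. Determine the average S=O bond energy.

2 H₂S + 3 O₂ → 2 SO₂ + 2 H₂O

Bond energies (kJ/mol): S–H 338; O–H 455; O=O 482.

D(S=O) ≈ 518 kJ/mol

Let D be the S=O bond energy.
Σ(broken) = 3×482 + 4×338 = 2798
Σ(formed) = 4×455 + 4×D = 1820 + 4D
ΔH = Σ(broken) − Σ(formed) = (2798) − (1820 + 4D) = +978 − 4D
Setting this equal to −1094 kJ gives 4D = 2072, so D = 518 kJ/mol.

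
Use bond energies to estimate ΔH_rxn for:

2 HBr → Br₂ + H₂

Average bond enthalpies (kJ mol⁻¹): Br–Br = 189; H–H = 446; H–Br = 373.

Bonds broken (reactants):
  H–Br: 2 × 373 = 746
  Σ(broken) = 746 kJ
Bonds formed (products):
  Br–Br: 1 × 189 = 189
  H–H: 1 × 446 = 446
  Σ(formed) = 635 kJ
ΔH = Σ(broken) − Σ(formed) = 746 − 635 = +111 kJ

ΔH ≈ +111 kJ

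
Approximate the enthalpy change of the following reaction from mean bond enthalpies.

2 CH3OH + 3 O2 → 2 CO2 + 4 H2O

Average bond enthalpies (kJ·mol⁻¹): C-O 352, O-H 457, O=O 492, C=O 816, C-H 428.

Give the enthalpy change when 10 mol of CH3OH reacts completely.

Bonds broken (reactants):
  C-H: 6 × 428 = 2568
  C-O: 2 × 352 = 704
  O-H: 2 × 457 = 914
  O=O: 3 × 492 = 1476
  Σ(broken) = 5662 kJ
Bonds formed (products):
  C=O: 4 × 816 = 3264
  O-H: 8 × 457 = 3656
  Σ(formed) = 6920 kJ
ΔH = Σ(broken) − Σ(formed) = 5662 − 6920 = −1258 kJ
For 5× the reaction as written: 5 × (−1258) = −6290 kJ

ΔH = −6290 kJ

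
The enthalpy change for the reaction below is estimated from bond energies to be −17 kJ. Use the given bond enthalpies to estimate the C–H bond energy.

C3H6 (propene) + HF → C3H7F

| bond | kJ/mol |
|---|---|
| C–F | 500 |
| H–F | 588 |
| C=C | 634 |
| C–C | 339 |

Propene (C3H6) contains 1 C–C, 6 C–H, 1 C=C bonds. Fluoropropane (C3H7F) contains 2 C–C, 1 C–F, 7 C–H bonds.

D(C–H) ≈ 400 kJ/mol

Let D be the C–H bond energy.
Σ(broken) = 1×339 + 6×D + 1×634 + 1×588 = 1561 + 6D
Σ(formed) = 2×339 + 1×500 + 7×D = 1178 + 7D
ΔH = Σ(broken) − Σ(formed) = (1561 + 6D) − (1178 + 7D) = +383 − D
Setting this equal to −17 kJ gives D = 400 kJ/mol.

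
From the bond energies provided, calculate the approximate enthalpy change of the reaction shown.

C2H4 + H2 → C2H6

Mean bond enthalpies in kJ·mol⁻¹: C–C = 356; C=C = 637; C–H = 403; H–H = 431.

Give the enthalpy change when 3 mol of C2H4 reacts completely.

Bonds broken (reactants):
  C–H: 4 × 403 = 1612
  C=C: 1 × 637 = 637
  H–H: 1 × 431 = 431
  Σ(broken) = 2680 kJ
Bonds formed (products):
  C–C: 1 × 356 = 356
  C–H: 6 × 403 = 2418
  Σ(formed) = 2774 kJ
ΔH = Σ(broken) − Σ(formed) = 2680 − 2774 = −94 kJ
For 3× the reaction as written: 3 × (−94) = −282 kJ

ΔH = −282 kJ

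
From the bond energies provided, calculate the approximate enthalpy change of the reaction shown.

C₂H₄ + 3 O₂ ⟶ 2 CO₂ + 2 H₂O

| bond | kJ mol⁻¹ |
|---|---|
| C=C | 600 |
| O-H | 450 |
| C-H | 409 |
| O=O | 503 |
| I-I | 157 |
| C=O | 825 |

ΔH ≈ −1355 kJ

Bonds broken (reactants):
  C-H: 4 × 409 = 1636
  C=C: 1 × 600 = 600
  O=O: 3 × 503 = 1509
  Σ(broken) = 3745 kJ
Bonds formed (products):
  C=O: 4 × 825 = 3300
  O-H: 4 × 450 = 1800
  Σ(formed) = 5100 kJ
ΔH = Σ(broken) − Σ(formed) = 3745 − 5100 = −1355 kJ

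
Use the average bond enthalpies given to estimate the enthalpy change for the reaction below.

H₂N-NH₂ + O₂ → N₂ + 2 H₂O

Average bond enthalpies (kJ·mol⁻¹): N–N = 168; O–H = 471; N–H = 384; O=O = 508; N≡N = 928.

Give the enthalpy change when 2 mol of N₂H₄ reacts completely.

Bonds broken (reactants):
  N–H: 4 × 384 = 1536
  N–N: 1 × 168 = 168
  O=O: 1 × 508 = 508
  Σ(broken) = 2212 kJ
Bonds formed (products):
  N≡N: 1 × 928 = 928
  O–H: 4 × 471 = 1884
  Σ(formed) = 2812 kJ
ΔH = Σ(broken) − Σ(formed) = 2212 − 2812 = −600 kJ
For 2× the reaction as written: 2 × (−600) = −1200 kJ

ΔH = −1200 kJ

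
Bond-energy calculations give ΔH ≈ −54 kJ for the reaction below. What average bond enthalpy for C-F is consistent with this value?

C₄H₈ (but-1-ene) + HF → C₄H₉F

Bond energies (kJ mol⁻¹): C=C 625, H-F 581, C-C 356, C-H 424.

D(C-F) ≈ 480 kJ/mol

Let D be the C-F bond energy.
Σ(broken) = 2×356 + 8×424 + 1×625 + 1×581 = 5310
Σ(formed) = 3×356 + 1×D + 9×424 = 4884 + D
ΔH = Σ(broken) − Σ(formed) = (5310) − (4884 + D) = +426 − D
Setting this equal to −54 kJ gives D = 480 kJ/mol.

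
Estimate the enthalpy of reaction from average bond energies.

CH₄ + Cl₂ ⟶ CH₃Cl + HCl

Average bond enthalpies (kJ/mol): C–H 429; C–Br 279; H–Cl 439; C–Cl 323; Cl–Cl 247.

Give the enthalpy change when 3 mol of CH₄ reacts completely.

Bonds broken (reactants):
  C–H: 4 × 429 = 1716
  Cl–Cl: 1 × 247 = 247
  Σ(broken) = 1963 kJ
Bonds formed (products):
  C–Cl: 1 × 323 = 323
  C–H: 3 × 429 = 1287
  H–Cl: 1 × 439 = 439
  Σ(formed) = 2049 kJ
ΔH = Σ(broken) − Σ(formed) = 1963 − 2049 = −86 kJ
For 3× the reaction as written: 3 × (−86) = −258 kJ

ΔH = −258 kJ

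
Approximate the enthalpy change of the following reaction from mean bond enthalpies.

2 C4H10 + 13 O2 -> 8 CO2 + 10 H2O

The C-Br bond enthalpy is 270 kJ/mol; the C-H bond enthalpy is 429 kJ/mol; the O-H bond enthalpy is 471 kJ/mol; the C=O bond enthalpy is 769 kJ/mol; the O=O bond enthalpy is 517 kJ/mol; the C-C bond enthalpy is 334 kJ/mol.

ΔH ≈ −4419 kJ

Bonds broken (reactants):
  C-C: 6 × 334 = 2004
  C-H: 20 × 429 = 8580
  O=O: 13 × 517 = 6721
  Σ(broken) = 17305 kJ
Bonds formed (products):
  C=O: 16 × 769 = 12304
  O-H: 20 × 471 = 9420
  Σ(formed) = 21724 kJ
ΔH = Σ(broken) − Σ(formed) = 17305 − 21724 = −4419 kJ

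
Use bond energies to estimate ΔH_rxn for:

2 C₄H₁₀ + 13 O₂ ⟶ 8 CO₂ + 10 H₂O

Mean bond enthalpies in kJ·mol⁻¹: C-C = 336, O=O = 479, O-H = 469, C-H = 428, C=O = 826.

Bonds broken (reactants):
  C-C: 6 × 336 = 2016
  C-H: 20 × 428 = 8560
  O=O: 13 × 479 = 6227
  Σ(broken) = 16803 kJ
Bonds formed (products):
  C=O: 16 × 826 = 13216
  O-H: 20 × 469 = 9380
  Σ(formed) = 22596 kJ
ΔH = Σ(broken) − Σ(formed) = 16803 − 22596 = −5793 kJ

ΔH ≈ −5793 kJ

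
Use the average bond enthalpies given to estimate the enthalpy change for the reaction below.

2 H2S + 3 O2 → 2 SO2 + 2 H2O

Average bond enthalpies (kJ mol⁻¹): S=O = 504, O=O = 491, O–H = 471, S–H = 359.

ΔH ≈ −991 kJ

Bonds broken (reactants):
  O=O: 3 × 491 = 1473
  S–H: 4 × 359 = 1436
  Σ(broken) = 2909 kJ
Bonds formed (products):
  O–H: 4 × 471 = 1884
  S=O: 4 × 504 = 2016
  Σ(formed) = 3900 kJ
ΔH = Σ(broken) − Σ(formed) = 2909 − 3900 = −991 kJ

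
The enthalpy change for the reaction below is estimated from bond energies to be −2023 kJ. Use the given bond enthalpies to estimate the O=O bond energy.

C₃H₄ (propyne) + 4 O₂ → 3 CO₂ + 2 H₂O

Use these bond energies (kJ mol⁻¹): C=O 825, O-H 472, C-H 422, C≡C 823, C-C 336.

Let D be the O=O bond energy.
Σ(broken) = 1×823 + 1×336 + 4×422 + 4×D = 2847 + 4D
Σ(formed) = 6×825 + 4×472 = 6838
ΔH = Σ(broken) − Σ(formed) = (2847 + 4D) − (6838) = −3991 + 4D
Setting this equal to −2023 kJ gives 4D = 1968, so D = 492 kJ/mol.

D(O=O) ≈ 492 kJ/mol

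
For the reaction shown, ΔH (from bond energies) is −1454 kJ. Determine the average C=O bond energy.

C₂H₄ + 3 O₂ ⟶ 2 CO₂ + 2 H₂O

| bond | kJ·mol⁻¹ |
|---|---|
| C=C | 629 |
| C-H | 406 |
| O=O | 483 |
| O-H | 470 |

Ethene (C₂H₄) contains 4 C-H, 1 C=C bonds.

Let D be the C=O bond energy.
Σ(broken) = 4×406 + 1×629 + 3×483 = 3702
Σ(formed) = 4×D + 4×470 = 1880 + 4D
ΔH = Σ(broken) − Σ(formed) = (3702) − (1880 + 4D) = +1822 − 4D
Setting this equal to −1454 kJ gives 4D = 3276, so D = 819 kJ/mol.

D(C=O) ≈ 819 kJ/mol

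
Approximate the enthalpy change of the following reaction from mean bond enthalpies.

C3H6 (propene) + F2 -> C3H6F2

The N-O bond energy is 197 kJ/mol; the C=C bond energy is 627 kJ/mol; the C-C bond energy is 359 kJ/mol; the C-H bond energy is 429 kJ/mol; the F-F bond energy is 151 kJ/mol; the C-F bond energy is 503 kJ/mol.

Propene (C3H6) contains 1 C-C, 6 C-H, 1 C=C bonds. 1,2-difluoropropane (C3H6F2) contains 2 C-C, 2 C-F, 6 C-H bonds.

Bonds broken (reactants):
  C-C: 1 × 359 = 359
  C-H: 6 × 429 = 2574
  C=C: 1 × 627 = 627
  F-F: 1 × 151 = 151
  Σ(broken) = 3711 kJ
Bonds formed (products):
  C-C: 2 × 359 = 718
  C-F: 2 × 503 = 1006
  C-H: 6 × 429 = 2574
  Σ(formed) = 4298 kJ
ΔH = Σ(broken) − Σ(formed) = 3711 − 4298 = −587 kJ

ΔH ≈ −587 kJ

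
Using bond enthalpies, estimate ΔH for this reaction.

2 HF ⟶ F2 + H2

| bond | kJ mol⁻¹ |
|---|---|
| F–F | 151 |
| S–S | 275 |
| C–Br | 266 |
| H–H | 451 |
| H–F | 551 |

ΔH ≈ +500 kJ

Bonds broken (reactants):
  H–F: 2 × 551 = 1102
  Σ(broken) = 1102 kJ
Bonds formed (products):
  F–F: 1 × 151 = 151
  H–H: 1 × 451 = 451
  Σ(formed) = 602 kJ
ΔH = Σ(broken) − Σ(formed) = 1102 − 602 = +500 kJ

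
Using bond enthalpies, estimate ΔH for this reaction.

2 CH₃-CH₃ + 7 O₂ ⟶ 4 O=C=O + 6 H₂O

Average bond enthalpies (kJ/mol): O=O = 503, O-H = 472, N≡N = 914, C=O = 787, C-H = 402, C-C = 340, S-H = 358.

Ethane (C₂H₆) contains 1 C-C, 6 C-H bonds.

Bonds broken (reactants):
  C-C: 2 × 340 = 680
  C-H: 12 × 402 = 4824
  O=O: 7 × 503 = 3521
  Σ(broken) = 9025 kJ
Bonds formed (products):
  C=O: 8 × 787 = 6296
  O-H: 12 × 472 = 5664
  Σ(formed) = 11960 kJ
ΔH = Σ(broken) − Σ(formed) = 9025 − 11960 = −2935 kJ

ΔH ≈ −2935 kJ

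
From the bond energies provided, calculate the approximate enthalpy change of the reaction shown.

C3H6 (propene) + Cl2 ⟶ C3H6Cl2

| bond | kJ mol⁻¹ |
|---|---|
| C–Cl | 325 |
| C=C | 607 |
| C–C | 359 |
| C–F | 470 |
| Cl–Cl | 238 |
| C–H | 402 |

Bonds broken (reactants):
  C–C: 1 × 359 = 359
  C–H: 6 × 402 = 2412
  C=C: 1 × 607 = 607
  Cl–Cl: 1 × 238 = 238
  Σ(broken) = 3616 kJ
Bonds formed (products):
  C–C: 2 × 359 = 718
  C–Cl: 2 × 325 = 650
  C–H: 6 × 402 = 2412
  Σ(formed) = 3780 kJ
ΔH = Σ(broken) − Σ(formed) = 3616 − 3780 = −164 kJ

ΔH ≈ −164 kJ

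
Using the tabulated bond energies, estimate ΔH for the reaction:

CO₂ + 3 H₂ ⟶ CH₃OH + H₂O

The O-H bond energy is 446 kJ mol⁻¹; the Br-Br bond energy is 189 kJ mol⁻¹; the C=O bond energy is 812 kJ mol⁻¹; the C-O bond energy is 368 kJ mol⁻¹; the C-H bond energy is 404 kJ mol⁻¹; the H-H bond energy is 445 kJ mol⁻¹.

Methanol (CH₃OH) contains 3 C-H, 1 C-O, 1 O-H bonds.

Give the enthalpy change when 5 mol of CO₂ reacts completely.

ΔH = +205 kJ

Bonds broken (reactants):
  C=O: 2 × 812 = 1624
  H-H: 3 × 445 = 1335
  Σ(broken) = 2959 kJ
Bonds formed (products):
  C-H: 3 × 404 = 1212
  C-O: 1 × 368 = 368
  O-H: 3 × 446 = 1338
  Σ(formed) = 2918 kJ
ΔH = Σ(broken) − Σ(formed) = 2959 − 2918 = +41 kJ
For 5× the reaction as written: 5 × (+41) = +205 kJ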